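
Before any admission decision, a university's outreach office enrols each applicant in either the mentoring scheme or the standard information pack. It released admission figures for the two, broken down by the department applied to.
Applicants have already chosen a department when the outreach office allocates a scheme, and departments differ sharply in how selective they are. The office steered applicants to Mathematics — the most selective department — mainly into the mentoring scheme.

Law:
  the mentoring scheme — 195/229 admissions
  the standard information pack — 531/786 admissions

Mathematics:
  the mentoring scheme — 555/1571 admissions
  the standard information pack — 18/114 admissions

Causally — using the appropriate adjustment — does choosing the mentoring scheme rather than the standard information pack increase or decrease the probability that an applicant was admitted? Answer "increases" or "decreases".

The stratified and pooled comparisons disagree (the mentoring scheme wins within each department; the standard information pack wins overall), so the answer turns on the causal role of department.
Department differs across outreach schemes for reasons unrelated to any effect of the outreach scheme itself, and it separately predicts the outcome — a classic confounder. We must compare within department levels.
Within each level — Law: 85.2% vs 67.6%; Mathematics: 35.3% vs 15.8% — the mentoring scheme is higher every time.

increases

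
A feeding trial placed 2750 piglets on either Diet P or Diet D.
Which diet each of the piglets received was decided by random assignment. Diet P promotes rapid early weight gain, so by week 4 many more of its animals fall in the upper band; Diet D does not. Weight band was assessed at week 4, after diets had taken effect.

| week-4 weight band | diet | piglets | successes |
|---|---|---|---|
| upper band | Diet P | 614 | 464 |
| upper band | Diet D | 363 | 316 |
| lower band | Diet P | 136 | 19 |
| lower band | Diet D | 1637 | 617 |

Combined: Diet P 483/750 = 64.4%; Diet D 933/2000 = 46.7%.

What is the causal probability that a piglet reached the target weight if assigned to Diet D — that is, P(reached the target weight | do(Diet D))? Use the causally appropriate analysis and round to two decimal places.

Because the diet influences week-4 weight band, week-4 weight band is a post-treatment mediator, not a confounder. Stratifying on it would bias the estimate; the causal effect is the crude pooled difference.
So P(outcome | do(Diet D)) is just the pooled rate for Diet D: 933/2000 = 0.467.

0.47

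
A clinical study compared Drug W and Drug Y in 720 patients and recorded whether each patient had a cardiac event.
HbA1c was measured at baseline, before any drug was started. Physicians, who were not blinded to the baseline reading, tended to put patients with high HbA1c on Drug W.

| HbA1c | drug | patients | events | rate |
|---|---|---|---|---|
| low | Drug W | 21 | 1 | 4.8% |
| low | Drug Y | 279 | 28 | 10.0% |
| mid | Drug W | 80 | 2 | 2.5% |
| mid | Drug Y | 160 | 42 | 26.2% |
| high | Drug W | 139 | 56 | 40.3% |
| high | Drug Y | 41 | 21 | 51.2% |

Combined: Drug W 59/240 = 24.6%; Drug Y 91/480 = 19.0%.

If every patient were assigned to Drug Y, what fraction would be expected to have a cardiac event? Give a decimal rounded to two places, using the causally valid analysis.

0.26

Nothing the drug does changes HbA1c; the imbalance is an allocation artefact. With HbA1c also predicting the outcome, the pooled figure is confounded, and the within-stratum comparison is the causal one.
Standardising Drug Y to the population HbA1c mix: 0.417·28/279 + 0.333·42/160 + 0.250·21/41 = 0.257.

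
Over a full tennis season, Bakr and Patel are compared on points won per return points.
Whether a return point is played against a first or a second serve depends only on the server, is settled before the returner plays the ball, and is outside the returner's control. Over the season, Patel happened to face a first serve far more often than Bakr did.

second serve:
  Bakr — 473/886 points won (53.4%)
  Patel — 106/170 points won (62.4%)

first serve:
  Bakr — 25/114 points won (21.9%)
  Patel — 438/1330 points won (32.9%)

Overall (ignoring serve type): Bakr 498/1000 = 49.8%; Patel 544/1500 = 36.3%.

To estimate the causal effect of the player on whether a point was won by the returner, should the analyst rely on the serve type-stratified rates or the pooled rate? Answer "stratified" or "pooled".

Serve type is set before the player has any effect — it is not caused by the player — and it independently drives the outcome. That makes it a confounder, so the causal comparison is within serve type levels.
Within each level — second serve: 53.4% vs 62.4%; first serve: 21.9% vs 32.9% — Patel is higher every time.

stratified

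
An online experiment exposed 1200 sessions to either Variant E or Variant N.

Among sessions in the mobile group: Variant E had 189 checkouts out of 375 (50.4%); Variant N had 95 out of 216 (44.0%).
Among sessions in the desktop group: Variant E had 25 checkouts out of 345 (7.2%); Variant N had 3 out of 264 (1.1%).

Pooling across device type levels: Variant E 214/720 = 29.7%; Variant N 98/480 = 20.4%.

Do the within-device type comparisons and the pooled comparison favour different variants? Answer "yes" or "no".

Within each device type level (mobile 50.4% vs 44.0%; desktop 7.2% vs 1.1%), Variant E has the higher rate every time. Pooled: 29.7% vs 20.4% — Variant E has the higher rate overall. They agree.

no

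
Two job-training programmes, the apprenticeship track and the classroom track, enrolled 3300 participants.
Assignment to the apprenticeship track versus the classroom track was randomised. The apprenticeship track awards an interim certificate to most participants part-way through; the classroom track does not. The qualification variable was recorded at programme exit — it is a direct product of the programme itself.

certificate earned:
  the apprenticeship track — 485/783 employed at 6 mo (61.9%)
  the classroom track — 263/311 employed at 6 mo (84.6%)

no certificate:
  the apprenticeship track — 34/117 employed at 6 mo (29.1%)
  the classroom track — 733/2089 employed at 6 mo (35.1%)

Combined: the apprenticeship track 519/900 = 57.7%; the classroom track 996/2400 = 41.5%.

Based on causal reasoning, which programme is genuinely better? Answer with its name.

Stratifying would compare programmes among participants the programmes themselves sorted into qualification attained during the programme groups — a form of selection on an intermediate. The unconditioned pooled rates give the total causal effect.
Pooled: the apprenticeship track 57.7% vs the classroom track 41.5%; the apprenticeship track is higher overall.

the apprenticeship track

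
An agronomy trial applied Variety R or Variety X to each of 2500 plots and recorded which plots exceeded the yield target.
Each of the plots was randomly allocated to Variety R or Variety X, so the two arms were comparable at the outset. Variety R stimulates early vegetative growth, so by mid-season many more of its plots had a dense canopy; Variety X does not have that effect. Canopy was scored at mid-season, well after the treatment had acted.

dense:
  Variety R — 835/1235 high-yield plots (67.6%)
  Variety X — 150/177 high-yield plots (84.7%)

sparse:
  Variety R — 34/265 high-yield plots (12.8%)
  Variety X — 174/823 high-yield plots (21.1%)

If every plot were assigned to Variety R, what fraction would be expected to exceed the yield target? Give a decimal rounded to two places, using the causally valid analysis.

0.58

Variety X is higher inside every mid-season canopy stratum but Variety R is higher in aggregate. Whether to stratify depends on how mid-season canopy relates to the variety.
Mid-season canopy lies on the pathway variety → mid-season canopy → outcome, so adjusting for it blocks the indirect effect. For the total causal effect of variety, use the unadjusted pooled rates.
So P(outcome | do(Variety R)) is just the pooled rate for Variety R: 869/1500 = 0.579.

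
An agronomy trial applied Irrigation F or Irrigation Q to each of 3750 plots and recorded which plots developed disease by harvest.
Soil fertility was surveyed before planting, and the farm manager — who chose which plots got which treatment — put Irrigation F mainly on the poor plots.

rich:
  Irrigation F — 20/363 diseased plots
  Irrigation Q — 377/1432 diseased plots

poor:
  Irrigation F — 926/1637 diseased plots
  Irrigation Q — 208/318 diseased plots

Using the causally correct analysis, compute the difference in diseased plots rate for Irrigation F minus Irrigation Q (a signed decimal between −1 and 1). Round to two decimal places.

The imbalance in soil fertility arose from how plots were allocated, not from anything the irrigation did; and soil fertility independently affects the outcome. The pooled gap is confounded — condition on soil fertility.
Adjusting over the population distribution of soil fertility: 0.479·(0.055−0.263) + 0.521·(0.566−0.654) = -0.146.

-0.15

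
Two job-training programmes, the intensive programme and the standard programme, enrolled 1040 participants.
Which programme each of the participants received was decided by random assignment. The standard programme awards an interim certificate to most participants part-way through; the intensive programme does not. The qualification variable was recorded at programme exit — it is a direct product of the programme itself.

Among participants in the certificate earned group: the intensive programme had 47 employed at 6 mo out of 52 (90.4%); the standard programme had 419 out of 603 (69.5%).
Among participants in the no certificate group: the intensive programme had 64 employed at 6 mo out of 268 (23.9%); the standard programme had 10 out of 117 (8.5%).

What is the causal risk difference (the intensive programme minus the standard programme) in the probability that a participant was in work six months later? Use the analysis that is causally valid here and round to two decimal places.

Qualification attained during the programme is downstream of the programme. One should not condition on a consequence of treatment, so the overall rates are the right comparison.
The causal difference is the pooled difference: 0.347 − 0.596 = -0.249.

-0.25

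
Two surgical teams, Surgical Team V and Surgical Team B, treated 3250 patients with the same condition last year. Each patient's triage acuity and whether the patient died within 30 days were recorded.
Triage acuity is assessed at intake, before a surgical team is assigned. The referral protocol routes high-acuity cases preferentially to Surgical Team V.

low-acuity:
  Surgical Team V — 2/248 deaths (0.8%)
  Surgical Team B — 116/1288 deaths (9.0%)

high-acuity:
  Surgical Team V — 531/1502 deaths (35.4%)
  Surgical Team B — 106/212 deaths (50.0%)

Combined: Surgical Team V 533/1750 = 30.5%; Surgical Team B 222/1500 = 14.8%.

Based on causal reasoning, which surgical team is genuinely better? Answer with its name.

Surgical Team V

Surgical Team V is lower inside every triage acuity stratum but Surgical Team B is lower in aggregate. Whether to stratify depends on how triage acuity relates to the surgical team.
Triage acuity differs across surgical teams for reasons unrelated to any effect of the surgical team itself, and it separately predicts the outcome — a classic confounder. We must compare within triage acuity levels.
Within each level — low-acuity: 0.8% vs 9.0%; high-acuity: 35.4% vs 50.0% — Surgical Team V is lower every time.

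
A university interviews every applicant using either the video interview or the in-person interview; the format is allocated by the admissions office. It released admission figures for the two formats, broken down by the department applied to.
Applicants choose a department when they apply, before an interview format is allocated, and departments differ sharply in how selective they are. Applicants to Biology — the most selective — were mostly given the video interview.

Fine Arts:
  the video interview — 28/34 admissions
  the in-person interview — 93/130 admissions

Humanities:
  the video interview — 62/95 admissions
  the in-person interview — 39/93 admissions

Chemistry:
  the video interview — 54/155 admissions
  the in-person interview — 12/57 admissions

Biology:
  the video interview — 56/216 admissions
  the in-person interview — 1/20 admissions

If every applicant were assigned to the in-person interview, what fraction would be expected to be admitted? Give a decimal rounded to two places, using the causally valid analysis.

the video interview is higher inside every department stratum but the in-person interview is higher in aggregate. Whether to stratify depends on how department relates to the interview format.
Nothing the interview format does changes department; the imbalance is an allocation artefact. With department also predicting the outcome, the pooled figure is confounded, and the within-stratum comparison is the causal one.
Standardising the in-person interview to the population department mix: 0.205·93/130 + 0.235·39/93 + 0.265·12/57 + 0.295·1/20 = 0.316.

0.32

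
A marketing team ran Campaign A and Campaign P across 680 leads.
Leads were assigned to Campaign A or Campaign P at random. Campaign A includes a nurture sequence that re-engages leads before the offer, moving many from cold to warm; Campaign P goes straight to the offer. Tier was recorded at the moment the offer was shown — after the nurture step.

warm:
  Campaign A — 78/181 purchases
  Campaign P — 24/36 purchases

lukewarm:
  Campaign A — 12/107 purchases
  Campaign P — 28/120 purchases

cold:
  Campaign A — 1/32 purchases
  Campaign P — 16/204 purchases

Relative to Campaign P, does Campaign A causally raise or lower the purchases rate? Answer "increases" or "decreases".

increases

Engagement tier here is a post-treatment variable shaped by the campaign; conditioning on it would introduce bias rather than remove it. The overall comparison is the causal one.
Pooled: Campaign A 28.4% vs Campaign P 18.9%; Campaign A is higher overall.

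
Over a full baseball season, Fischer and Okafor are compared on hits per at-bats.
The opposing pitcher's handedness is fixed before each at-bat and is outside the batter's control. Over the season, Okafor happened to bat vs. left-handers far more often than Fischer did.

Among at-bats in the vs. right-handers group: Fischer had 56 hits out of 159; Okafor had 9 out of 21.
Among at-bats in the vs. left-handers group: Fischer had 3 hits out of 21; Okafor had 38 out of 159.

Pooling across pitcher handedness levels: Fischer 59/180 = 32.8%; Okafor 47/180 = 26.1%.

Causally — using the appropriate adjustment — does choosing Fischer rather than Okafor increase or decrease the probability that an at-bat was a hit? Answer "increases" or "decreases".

decreases

Within every pitcher handedness level Okafor has the higher rate, yet pooled Fischer does — Simpson's reversal.
The imbalance in pitcher handedness arose from how at-bats were allocated, not from anything the player did; and pitcher handedness independently affects the outcome. The pooled gap is confounded — condition on pitcher handedness.
Within each level — vs. right-handers: 35.2% vs 42.9%; vs. left-handers: 14.3% vs 23.9% — Okafor is higher every time.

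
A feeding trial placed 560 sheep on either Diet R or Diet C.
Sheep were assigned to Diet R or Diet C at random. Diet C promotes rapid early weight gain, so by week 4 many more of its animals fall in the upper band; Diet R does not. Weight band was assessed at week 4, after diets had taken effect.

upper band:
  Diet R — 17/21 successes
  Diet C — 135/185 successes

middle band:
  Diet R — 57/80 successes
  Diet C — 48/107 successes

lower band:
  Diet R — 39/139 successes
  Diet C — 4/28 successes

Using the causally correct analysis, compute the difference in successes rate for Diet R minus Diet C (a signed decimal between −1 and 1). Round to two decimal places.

The stratified and pooled comparisons disagree (Diet R wins within each week-4 weight band; Diet C wins overall), so the answer turns on the causal role of week-4 weight band.
Because the diet influences week-4 weight band, week-4 weight band is a post-treatment mediator, not a confounder. Stratifying on it would bias the estimate; the causal effect is the crude pooled difference.
The causal difference is the pooled difference: 0.471 − 0.584 = -0.114.

-0.11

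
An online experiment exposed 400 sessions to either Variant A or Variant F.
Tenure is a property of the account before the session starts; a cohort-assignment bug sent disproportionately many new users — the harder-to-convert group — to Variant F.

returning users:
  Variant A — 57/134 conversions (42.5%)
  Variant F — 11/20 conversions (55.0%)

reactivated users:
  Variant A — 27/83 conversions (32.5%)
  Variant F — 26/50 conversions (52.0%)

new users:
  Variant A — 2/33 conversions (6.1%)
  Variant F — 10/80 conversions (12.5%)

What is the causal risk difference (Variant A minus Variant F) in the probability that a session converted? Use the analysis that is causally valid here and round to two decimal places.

The imbalance in user tenure arose from how sessions were allocated, not from anything the variant did; and user tenure independently affects the outcome. The pooled gap is confounded — condition on user tenure.
Adjusting over the population distribution of user tenure: 0.385·(0.425−0.550) + 0.333·(0.325−0.520) + 0.282·(0.061−0.125) = -0.131.

-0.13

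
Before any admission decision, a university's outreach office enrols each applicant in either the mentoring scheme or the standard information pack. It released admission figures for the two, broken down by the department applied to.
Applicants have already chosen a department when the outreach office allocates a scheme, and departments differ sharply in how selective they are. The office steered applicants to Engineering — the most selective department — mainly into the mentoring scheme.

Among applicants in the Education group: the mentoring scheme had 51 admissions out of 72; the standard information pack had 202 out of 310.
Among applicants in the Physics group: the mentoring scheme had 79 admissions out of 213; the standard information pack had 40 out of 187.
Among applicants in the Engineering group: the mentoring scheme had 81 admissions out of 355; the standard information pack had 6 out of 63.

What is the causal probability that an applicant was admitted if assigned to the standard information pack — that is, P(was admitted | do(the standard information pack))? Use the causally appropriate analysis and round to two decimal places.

0.31

Department differs across outreach schemes for reasons unrelated to any effect of the outreach scheme itself, and it separately predicts the outcome — a classic confounder. We must compare within department levels.
Standardising the standard information pack to the population department mix: 0.318·202/310 + 0.333·40/187 + 0.348·6/63 = 0.312.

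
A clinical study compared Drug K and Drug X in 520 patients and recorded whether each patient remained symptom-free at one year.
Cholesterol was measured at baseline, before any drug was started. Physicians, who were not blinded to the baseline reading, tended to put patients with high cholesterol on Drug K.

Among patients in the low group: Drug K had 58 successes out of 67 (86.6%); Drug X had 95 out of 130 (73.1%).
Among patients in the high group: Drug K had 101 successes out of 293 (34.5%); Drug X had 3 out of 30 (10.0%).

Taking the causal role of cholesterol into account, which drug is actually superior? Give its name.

Drug K is higher inside every cholesterol stratum but Drug X is higher in aggregate. Whether to stratify depends on how cholesterol relates to the drug.
The imbalance in cholesterol arose from how patients were allocated, not from anything the drug did; and cholesterol independently affects the outcome. The pooled gap is confounded — condition on cholesterol.
Within each level — low: 86.6% vs 73.1%; high: 34.5% vs 10.0% — Drug K is higher every time.

Drug K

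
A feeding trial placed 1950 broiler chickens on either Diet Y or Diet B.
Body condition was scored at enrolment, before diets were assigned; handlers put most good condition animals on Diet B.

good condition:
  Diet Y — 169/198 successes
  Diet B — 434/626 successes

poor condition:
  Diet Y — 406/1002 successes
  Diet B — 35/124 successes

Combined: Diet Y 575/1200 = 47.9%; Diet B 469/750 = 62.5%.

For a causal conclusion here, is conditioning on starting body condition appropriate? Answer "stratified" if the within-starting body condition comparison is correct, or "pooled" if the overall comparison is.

stratified

Since starting body condition is a pre-existing factor (not a product of the diet) and it affects the outcome on its own, it is a confounder. The stratified rates, not the pooled rate, identify the causal effect.
Within each level — good condition: 85.4% vs 69.3%; poor condition: 40.5% vs 28.2% — Diet Y is higher every time.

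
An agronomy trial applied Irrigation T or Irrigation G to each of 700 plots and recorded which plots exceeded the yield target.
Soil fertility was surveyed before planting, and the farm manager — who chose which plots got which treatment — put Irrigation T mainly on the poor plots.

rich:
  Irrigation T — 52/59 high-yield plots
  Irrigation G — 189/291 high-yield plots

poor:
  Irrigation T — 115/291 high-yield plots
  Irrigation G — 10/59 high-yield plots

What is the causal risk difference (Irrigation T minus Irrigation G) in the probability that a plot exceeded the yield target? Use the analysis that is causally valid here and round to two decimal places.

+0.23

Soil fertility differs across irrigations for reasons unrelated to any effect of the irrigation itself, and it separately predicts the outcome — a classic confounder. We must compare within soil fertility levels.
Adjusting over the population distribution of soil fertility: 0.500·(0.881−0.649) + 0.500·(0.395−0.169) = +0.229.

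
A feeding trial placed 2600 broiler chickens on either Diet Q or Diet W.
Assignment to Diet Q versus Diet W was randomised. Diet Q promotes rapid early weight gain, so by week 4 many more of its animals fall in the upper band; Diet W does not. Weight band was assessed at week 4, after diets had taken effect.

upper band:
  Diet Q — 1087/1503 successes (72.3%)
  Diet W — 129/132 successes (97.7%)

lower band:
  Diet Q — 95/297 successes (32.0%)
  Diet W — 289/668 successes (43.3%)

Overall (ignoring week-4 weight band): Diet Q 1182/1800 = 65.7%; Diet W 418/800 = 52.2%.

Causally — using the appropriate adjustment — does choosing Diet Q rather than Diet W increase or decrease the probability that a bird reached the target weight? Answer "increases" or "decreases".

Within every week-4 weight band level Diet W has the higher rate, yet pooled Diet Q does — Simpson's reversal.
The distribution of week-4 weight band is itself part of what the diet does — it is an intermediate outcome. Holding it fixed would remove that part of the effect; the total effect is the pooled difference.
Pooled: Diet Q 65.7% vs Diet W 52.2%; Diet Q is higher overall.

increases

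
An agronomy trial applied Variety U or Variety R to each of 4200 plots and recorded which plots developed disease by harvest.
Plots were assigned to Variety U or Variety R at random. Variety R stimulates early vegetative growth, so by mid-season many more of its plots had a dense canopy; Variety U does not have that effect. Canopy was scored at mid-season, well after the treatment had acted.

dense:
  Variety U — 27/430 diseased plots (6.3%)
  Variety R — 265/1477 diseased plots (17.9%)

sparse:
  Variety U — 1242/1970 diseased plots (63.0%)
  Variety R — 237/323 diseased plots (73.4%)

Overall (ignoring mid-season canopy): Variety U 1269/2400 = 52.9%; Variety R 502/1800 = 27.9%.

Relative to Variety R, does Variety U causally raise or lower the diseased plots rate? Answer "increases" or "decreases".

increases

Stratifying would compare varietys among plots the varietys themselves sorted into mid-season canopy groups — a form of selection on an intermediate. The unconditioned pooled rates give the total causal effect.
Pooled: Variety U 52.9% vs Variety R 27.9%; Variety R is lower overall.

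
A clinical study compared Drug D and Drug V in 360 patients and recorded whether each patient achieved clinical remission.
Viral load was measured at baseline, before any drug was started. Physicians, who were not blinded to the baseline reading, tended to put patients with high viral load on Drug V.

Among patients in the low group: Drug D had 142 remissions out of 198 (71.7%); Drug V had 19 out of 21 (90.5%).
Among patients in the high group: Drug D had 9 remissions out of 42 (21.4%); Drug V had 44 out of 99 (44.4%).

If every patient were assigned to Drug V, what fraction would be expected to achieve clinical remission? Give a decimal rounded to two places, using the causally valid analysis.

Viral load differs across drugs for reasons unrelated to any effect of the drug itself, and it separately predicts the outcome — a classic confounder. We must compare within viral load levels.
Standardising Drug V to the population viral load mix: 0.608·19/21 + 0.392·44/99 = 0.724.

0.72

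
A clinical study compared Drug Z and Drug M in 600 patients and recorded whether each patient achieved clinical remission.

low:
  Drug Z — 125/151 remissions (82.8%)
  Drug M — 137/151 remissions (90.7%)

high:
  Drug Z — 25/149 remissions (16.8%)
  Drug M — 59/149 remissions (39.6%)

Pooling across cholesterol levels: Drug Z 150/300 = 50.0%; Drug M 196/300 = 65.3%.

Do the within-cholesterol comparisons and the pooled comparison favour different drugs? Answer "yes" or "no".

no

Within each cholesterol level (low 82.8% vs 90.7%; high 16.8% vs 39.6%), Drug M has the higher rate every time. Pooled: 50.0% vs 65.3% — Drug M has the higher rate overall. They agree.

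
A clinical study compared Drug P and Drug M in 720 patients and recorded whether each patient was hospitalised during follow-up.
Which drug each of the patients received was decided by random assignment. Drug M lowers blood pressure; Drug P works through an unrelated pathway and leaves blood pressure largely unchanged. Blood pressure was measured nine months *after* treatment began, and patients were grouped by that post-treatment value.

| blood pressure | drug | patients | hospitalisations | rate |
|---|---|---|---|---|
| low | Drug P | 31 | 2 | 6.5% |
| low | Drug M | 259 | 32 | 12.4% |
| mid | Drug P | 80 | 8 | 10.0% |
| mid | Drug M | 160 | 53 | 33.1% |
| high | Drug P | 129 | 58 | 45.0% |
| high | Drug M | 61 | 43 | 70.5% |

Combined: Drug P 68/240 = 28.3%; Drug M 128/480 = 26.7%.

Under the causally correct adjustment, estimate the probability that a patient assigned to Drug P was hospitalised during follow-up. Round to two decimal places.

0.28

Because the drug influences blood pressure, blood pressure is a post-treatment mediator, not a confounder. Stratifying on it would bias the estimate; the causal effect is the crude pooled difference.
So P(outcome | do(Drug P)) is just the pooled rate for Drug P: 68/240 = 0.283.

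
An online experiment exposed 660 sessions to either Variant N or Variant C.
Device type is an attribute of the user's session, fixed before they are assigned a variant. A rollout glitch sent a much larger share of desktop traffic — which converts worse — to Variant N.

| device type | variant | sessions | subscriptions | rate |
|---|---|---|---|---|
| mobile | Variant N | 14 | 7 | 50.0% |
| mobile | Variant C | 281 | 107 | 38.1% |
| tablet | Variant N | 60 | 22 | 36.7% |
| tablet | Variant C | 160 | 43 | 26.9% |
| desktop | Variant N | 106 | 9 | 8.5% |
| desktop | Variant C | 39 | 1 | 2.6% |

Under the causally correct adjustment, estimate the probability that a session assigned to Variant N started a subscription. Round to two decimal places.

The stratified and pooled comparisons disagree (Variant N wins within each device type; Variant C wins overall), so the answer turns on the causal role of device type.
The imbalance in device type arose from how sessions were allocated, not from anything the variant did; and device type independently affects the outcome. The pooled gap is confounded — condition on device type.
Standardising Variant N to the population device type mix: 0.447·7/14 + 0.333·22/60 + 0.220·9/106 = 0.364.

0.36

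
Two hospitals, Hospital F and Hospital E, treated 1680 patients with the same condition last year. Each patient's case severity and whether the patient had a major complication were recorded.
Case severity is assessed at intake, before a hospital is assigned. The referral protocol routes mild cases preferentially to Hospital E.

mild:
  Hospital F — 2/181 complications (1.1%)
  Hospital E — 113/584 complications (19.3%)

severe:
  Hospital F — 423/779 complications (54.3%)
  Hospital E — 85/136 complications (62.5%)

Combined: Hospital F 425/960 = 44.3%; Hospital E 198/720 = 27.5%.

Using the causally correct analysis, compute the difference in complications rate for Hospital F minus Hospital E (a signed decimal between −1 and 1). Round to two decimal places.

The stratified and pooled comparisons disagree (Hospital F wins within each case severity; Hospital E wins overall), so the answer turns on the causal role of case severity.
The imbalance in case severity arose from how patients were allocated, not from anything the hospital did; and case severity independently affects the outcome. The pooled gap is confounded — condition on case severity.
Adjusting over the population distribution of case severity: 0.455·(0.011−0.193) + 0.545·(0.543−0.625) = -0.128.

-0.13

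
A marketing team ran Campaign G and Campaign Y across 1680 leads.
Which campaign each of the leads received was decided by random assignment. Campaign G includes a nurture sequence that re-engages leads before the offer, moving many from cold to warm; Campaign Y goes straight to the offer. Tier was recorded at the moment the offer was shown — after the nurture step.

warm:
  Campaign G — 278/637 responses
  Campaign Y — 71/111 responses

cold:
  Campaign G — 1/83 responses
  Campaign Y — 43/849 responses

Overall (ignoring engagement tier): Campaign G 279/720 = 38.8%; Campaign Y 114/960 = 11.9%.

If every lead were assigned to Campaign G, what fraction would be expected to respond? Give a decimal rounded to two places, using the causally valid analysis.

0.39

Engagement tier is recorded after the campaign and is itself shifted by it — it sits on the causal path from campaign to outcome. Conditioning on a mediator would strip out part of the effect we want; the pooled comparison gives the total causal effect.
So P(outcome | do(Campaign G)) is just the pooled rate for Campaign G: 279/720 = 0.388.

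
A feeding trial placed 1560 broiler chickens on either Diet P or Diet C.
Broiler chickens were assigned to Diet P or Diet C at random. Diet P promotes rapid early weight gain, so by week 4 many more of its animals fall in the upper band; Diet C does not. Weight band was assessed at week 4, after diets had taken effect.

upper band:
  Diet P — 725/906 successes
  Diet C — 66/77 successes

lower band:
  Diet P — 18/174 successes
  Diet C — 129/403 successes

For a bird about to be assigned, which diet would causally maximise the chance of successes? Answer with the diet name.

Diet P

Week-4 weight band here is a post-treatment variable shaped by the diet; conditioning on it would introduce bias rather than remove it. The overall comparison is the causal one.
Pooled: Diet P 68.8% vs Diet C 40.6%; Diet P is higher overall.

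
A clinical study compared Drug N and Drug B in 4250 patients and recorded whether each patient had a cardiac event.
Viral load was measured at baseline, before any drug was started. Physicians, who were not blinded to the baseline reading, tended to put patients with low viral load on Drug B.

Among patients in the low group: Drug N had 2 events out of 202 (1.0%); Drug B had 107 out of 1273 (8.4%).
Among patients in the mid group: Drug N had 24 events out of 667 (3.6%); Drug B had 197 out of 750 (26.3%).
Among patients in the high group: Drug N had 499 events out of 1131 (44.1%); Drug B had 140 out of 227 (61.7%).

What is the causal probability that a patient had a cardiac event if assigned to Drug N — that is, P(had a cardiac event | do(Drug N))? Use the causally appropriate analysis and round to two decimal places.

0.16

Since viral load is a pre-existing factor (not a product of the drug) and it affects the outcome on its own, it is a confounder. The stratified rates, not the pooled rate, identify the causal effect.
Standardising Drug N to the population viral load mix: 0.347·2/202 + 0.333·24/667 + 0.320·499/1131 = 0.156.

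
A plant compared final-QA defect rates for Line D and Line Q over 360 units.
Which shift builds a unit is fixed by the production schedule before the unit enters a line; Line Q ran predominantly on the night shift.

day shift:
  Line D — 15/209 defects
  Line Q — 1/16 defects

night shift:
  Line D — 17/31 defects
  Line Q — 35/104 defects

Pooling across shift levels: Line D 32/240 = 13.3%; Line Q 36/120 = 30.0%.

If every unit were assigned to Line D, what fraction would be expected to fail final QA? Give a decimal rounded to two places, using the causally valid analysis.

Shift differs across lines for reasons unrelated to any effect of the line itself, and it separately predicts the outcome — a classic confounder. We must compare within shift levels.
Standardising Line D to the population shift mix: 0.625·15/209 + 0.375·17/31 = 0.251.

0.25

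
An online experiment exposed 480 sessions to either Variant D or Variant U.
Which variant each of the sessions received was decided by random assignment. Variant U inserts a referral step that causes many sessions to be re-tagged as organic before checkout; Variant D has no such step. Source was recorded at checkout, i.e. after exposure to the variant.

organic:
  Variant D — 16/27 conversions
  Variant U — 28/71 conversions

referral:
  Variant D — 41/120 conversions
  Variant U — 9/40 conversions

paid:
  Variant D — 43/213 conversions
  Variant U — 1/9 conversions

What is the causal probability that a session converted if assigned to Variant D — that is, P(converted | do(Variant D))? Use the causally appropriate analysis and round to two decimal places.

The traffic source-specific comparison favours Variant D throughout, but the pooled figures favour Variant U. The question is whether to condition on traffic source.
Because the variant influences traffic source, traffic source is a post-treatment mediator, not a confounder. Stratifying on it would bias the estimate; the causal effect is the crude pooled difference.
So P(outcome | do(Variant D)) is just the pooled rate for Variant D: 100/360 = 0.278.

0.28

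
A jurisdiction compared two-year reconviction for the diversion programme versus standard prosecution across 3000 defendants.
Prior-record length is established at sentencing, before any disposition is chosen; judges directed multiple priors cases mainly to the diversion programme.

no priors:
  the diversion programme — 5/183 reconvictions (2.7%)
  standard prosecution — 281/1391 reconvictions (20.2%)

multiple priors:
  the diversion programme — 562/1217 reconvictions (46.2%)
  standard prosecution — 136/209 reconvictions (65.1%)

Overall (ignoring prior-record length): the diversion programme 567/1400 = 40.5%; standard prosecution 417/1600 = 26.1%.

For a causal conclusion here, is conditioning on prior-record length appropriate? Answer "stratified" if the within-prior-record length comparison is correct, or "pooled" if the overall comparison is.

stratified

Here prior-record length is a common cause — it drives both which disposition a case falls under and the outcome. The crude comparison mixes populations; the stratum-specific rates are the causally relevant ones.
Within each level — no priors: 2.7% vs 20.2%; multiple priors: 46.2% vs 65.1% — the diversion programme is lower every time.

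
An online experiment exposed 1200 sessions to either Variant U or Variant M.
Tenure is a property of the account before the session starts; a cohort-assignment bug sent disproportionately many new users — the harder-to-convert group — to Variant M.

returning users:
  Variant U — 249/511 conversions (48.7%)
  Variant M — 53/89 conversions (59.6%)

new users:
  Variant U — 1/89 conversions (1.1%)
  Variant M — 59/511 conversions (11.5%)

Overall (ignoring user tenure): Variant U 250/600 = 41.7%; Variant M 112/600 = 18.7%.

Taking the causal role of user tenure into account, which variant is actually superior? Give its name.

Variant M

Variant M is higher inside every user tenure stratum but Variant U is higher in aggregate. Whether to stratify depends on how user tenure relates to the variant.
Nothing the variant does changes user tenure; the imbalance is an allocation artefact. With user tenure also predicting the outcome, the pooled figure is confounded, and the within-stratum comparison is the causal one.
Within each level — returning users: 48.7% vs 59.6%; new users: 1.1% vs 11.5% — Variant M is higher every time.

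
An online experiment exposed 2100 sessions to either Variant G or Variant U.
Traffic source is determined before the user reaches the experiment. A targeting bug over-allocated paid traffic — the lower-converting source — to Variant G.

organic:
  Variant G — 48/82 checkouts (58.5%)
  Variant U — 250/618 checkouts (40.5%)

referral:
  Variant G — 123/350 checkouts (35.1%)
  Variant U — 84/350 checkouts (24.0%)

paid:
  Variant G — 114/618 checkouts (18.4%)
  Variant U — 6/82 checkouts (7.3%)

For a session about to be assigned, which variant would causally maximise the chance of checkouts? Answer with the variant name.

Variant G

Nothing the variant does changes traffic source; the imbalance is an allocation artefact. With traffic source also predicting the outcome, the pooled figure is confounded, and the within-stratum comparison is the causal one.
Within each level — organic: 58.5% vs 40.5%; referral: 35.1% vs 24.0%; paid: 18.4% vs 7.3% — Variant G is higher every time.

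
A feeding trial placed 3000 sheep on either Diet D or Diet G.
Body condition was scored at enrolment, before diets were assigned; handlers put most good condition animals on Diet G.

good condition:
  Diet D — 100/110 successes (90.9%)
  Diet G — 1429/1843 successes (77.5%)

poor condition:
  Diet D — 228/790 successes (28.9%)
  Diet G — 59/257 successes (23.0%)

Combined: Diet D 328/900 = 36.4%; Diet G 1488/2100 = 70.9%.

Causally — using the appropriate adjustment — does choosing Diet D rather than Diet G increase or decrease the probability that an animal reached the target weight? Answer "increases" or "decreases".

Within every starting body condition level Diet D has the higher rate, yet pooled Diet G does — Simpson's reversal.
Nothing the diet does changes starting body condition; the imbalance is an allocation artefact. With starting body condition also predicting the outcome, the pooled figure is confounded, and the within-stratum comparison is the causal one.
Within each level — good condition: 90.9% vs 77.5%; poor condition: 28.9% vs 23.0% — Diet D is higher every time.

increases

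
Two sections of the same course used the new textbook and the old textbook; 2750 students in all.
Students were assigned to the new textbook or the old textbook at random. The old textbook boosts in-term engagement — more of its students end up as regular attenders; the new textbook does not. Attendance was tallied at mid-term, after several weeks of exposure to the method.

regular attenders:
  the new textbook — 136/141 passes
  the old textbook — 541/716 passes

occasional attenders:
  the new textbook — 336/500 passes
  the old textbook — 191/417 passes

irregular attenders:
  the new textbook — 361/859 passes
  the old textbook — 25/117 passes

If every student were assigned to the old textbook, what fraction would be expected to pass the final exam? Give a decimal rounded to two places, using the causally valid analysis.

0.61

Within every mid-term attendance level the new textbook has the higher rate, yet pooled the old textbook does — Simpson's reversal.
Stratifying would compare teaching methods among students the teaching methods themselves sorted into mid-term attendance groups — a form of selection on an intermediate. The unconditioned pooled rates give the total causal effect.
So P(outcome | do(the old textbook)) is just the pooled rate for the old textbook: 757/1250 = 0.606.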